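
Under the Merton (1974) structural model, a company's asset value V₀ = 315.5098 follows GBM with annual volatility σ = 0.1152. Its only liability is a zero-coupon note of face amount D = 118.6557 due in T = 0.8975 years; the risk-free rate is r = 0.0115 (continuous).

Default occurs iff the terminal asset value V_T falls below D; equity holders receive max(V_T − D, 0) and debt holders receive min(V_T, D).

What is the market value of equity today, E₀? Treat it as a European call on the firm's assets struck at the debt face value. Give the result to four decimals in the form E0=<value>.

E0=198.0725

d₁ = [ln(V₀/D) + (r + σ²/2)T] / (σ√T)
   = [ln(315.5098/118.6557) + (0.0115 + 0.5·0.1152²)·0.8975] / (0.1152·√0.8975)
   = [0.977964 + 0.016277] / 0.109136 = 9.110069
d₂ = d₁ − σ√T = 9.110069 − 0.109136 = 9.000933
N(d₁) = 1.000000,  N(d₂) = 1.000000,  e^(−rT) = 0.989732
E₀ = V₀·N(d₁) − D·e^(−rT)·N(d₂)
   = 315.5098·1.000000 − 118.6557·0.989732·1.000000 = 198.072477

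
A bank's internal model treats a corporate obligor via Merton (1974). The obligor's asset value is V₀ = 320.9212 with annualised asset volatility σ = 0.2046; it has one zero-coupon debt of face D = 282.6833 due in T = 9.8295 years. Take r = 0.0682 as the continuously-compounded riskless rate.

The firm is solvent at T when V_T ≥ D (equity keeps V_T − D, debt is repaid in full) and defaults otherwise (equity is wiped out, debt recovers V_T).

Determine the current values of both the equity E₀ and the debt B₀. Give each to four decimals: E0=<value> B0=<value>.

d₁ = [ln(V₀/D) + (r + σ²/2)T] / (σ√T)
   = [ln(320.9212/282.6833) + (0.0682 + 0.5·0.2046²)·9.8295] / (0.2046·√9.8295)
   = [0.126868 + 0.876109] / 0.641463 = 1.563579
d₂ = d₁ − σ√T = 1.563579 − 0.641463 = 0.922116
N(d₁) = 0.941042,  N(d₂) = 0.821766,  e^(−rT) = 0.511518
E₀ = V₀·N(d₁) − D·e^(−rT)·N(d₂)
   = 320.9212·0.941042 − 282.6833·0.511518·0.821766 = 183.174783
B₀ = V₀ − E₀ = 320.9212 − 183.174783 = 137.746417

E0=183.1748 B0=137.7464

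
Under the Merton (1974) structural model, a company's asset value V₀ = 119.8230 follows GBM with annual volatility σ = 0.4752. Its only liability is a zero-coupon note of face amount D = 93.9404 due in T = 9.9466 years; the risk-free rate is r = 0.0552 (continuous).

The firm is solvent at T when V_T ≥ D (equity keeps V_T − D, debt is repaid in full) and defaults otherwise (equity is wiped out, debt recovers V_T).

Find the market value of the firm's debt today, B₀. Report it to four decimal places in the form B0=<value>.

d₁ = [ln(V₀/D) + (r + σ²/2)T] / (σ√T)
   = [ln(119.8230/93.9404) + (0.0552 + 0.5·0.4752²)·9.9466] / (0.4752·√9.9466)
   = [0.243355 + 1.672098] / 1.498697 = 1.278079
d₂ = d₁ − σ√T = 1.278079 − 1.498697 = -0.220617
N(d₁) = 0.899389,  N(d₂) = 0.412695,  e^(−rT) = 0.577497
E₀ = V₀·N(d₁) − D·e^(−rT)·N(d₂)
   = 119.8230·0.899389 − 93.9404·0.577497·0.412695 = 85.378690
B₀ = V₀ − E₀ = 119.8230 − 85.378690 = 34.444310

B0=34.4443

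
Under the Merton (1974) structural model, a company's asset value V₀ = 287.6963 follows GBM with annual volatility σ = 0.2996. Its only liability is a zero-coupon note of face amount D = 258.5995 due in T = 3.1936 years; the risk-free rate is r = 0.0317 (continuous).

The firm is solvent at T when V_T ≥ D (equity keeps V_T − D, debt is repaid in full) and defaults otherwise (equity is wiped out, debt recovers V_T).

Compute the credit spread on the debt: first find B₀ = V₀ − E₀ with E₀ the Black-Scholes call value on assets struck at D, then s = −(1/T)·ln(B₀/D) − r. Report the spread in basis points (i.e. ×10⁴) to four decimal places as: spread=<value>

d₁ = [ln(V₀/D) + (r + σ²/2)T] / (σ√T)
   = [ln(287.6963/258.5995) + (0.0317 + 0.5·0.2996²)·3.1936] / (0.2996·√3.1936)
   = [0.106625 + 0.244566] / 0.535405 = 0.655936
d₂ = d₁ − σ√T = 0.655936 − 0.535405 = 0.120531
N(d₁) = 0.744067,  N(d₂) = 0.547969,  e^(−rT) = 0.903719
E₀ = V₀·N(d₁) − D·e^(−rT)·N(d₂)
   = 287.6963·0.744067 − 258.5995·0.903719·0.547969 = 86.004426
B₀ = V₀ − E₀ = 287.6963 − 86.004426 = 201.691874
spread = −(1/T)·ln(B₀/D) − r = −(1/3.1936)·ln(201.691874/258.5995) − 0.0317 = 0.04612420
in basis points: 0.04612420 × 10⁴ = 461.2420 bp

spread=461.2420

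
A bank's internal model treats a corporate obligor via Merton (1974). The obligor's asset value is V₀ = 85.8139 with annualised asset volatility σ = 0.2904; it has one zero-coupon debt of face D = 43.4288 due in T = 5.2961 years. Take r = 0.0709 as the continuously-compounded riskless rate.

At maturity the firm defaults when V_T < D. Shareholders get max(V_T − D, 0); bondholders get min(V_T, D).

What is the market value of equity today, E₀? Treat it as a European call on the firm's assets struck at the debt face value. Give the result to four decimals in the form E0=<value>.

d₁ = [ln(V₀/D) + (r + σ²/2)T] / (σ√T)
   = [ln(85.8139/43.4288) + (0.0709 + 0.5·0.2904²)·5.2961] / (0.2904·√5.2961)
   = [0.681058 + 0.598809] / 0.668305 = 1.915095
d₂ = d₁ − σ√T = 1.915095 − 0.668305 = 1.246790
N(d₁) = 0.972260,  N(d₂) = 0.893763,  e^(−rT) = 0.686950
E₀ = V₀·N(d₁) − D·e^(−rT)·N(d₂)
   = 85.8139·0.972260 − 43.4288·0.686950·0.893763 = 56.769404

E0=56.7694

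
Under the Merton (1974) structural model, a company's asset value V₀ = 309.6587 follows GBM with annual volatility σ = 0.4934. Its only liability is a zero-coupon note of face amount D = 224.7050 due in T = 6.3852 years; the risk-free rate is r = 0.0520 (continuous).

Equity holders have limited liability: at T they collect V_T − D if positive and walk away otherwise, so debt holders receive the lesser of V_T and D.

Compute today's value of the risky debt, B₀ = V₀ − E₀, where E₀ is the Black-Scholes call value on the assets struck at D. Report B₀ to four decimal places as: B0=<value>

B0=113.1240

d₁ = [ln(V₀/D) + (r + σ²/2)T] / (σ√T)
   = [ln(309.6587/224.7050) + (0.0520 + 0.5·0.4934²)·6.3852] / (0.4934·√6.3852)
   = [0.320682 + 1.109248] / 1.246770 = 1.146908
d₂ = d₁ − σ√T = 1.146908 − 1.246770 = -0.099862
N(d₁) = 0.874290,  N(d₂) = 0.460227,  e^(−rT) = 0.717466
E₀ = V₀·N(d₁) − D·e^(−rT)·N(d₂)
   = 309.6587·0.874290 − 224.7050·0.717466·0.460227 = 196.534662
B₀ = V₀ − E₀ = 309.6587 − 196.534662 = 113.124038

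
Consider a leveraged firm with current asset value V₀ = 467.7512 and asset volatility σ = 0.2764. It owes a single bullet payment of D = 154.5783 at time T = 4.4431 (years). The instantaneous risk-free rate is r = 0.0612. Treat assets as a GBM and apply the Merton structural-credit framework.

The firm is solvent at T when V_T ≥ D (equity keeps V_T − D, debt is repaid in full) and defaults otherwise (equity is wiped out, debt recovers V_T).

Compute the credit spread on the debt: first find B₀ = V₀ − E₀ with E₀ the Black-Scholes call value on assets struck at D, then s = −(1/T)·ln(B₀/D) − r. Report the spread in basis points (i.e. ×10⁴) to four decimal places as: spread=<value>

spread=7.5888

d₁ = [ln(V₀/D) + (r + σ²/2)T] / (σ√T)
   = [ln(467.7512/154.5783) + (0.0612 + 0.5·0.2764²)·4.4431] / (0.2764·√4.4431)
   = [1.107236 + 0.441637] / 0.582614 = 2.658488
d₂ = d₁ − σ√T = 2.658488 − 0.582614 = 2.075874
N(d₁) = 0.996075,  N(d₂) = 0.981047,  e^(−rT) = 0.761917
E₀ = V₀·N(d₁) − D·e^(−rT)·N(d₂)
   = 467.7512·0.996075 − 154.5783·0.761917·0.981047 = 350.371817
B₀ = V₀ − E₀ = 467.7512 − 350.371817 = 117.379383
spread = −(1/T)·ln(B₀/D) − r = −(1/4.4431)·ln(117.379383/154.5783) − 0.0612 = 0.00075888
in basis points: 0.00075888 × 10⁴ = 7.5888 bp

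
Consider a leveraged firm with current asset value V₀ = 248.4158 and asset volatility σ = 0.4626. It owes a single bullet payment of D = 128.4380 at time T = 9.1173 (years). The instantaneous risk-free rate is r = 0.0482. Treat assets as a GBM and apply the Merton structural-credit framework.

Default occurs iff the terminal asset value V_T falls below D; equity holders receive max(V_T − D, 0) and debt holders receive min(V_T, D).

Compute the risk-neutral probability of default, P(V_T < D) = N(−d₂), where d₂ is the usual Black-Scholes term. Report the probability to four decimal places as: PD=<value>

d₁ = [ln(V₀/D) + (r + σ²/2)T] / (σ√T)
   = [ln(248.4158/128.4380) + (0.0482 + 0.5·0.4626²)·9.1173] / (0.4626·√9.1173)
   = [0.659658 + 1.414999] / 1.396815 = 1.485277
d₂ = d₁ − σ√T = 1.485277 − 1.396815 = 0.088463
risk-neutral PD = N(−d₂) = N(-0.088463) = 0.464754

PD=0.4648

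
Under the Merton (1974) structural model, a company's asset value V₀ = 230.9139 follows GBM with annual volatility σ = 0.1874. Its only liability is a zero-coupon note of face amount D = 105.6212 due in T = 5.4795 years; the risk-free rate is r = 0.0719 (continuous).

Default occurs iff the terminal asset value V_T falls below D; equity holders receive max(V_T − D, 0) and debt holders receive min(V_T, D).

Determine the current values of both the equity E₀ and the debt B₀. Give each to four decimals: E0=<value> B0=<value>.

E0=159.7482 B0=71.1657

d₁ = [ln(V₀/D) + (r + σ²/2)T] / (σ√T)
   = [ln(230.9139/105.6212) + (0.0719 + 0.5·0.1874²)·5.4795] / (0.1874·√5.4795)
   = [0.782186 + 0.490193] / 0.438672 = 2.900523
d₂ = d₁ − σ√T = 2.900523 − 0.438672 = 2.461851
N(d₁) = 0.998137,  N(d₂) = 0.993089,  e^(−rT) = 0.674370
E₀ = V₀·N(d₁) − D·e^(−rT)·N(d₂)
   = 230.9139·0.998137 − 105.6212·0.674370·0.993089 = 159.748248
B₀ = V₀ − E₀ = 230.9139 − 159.748248 = 71.165652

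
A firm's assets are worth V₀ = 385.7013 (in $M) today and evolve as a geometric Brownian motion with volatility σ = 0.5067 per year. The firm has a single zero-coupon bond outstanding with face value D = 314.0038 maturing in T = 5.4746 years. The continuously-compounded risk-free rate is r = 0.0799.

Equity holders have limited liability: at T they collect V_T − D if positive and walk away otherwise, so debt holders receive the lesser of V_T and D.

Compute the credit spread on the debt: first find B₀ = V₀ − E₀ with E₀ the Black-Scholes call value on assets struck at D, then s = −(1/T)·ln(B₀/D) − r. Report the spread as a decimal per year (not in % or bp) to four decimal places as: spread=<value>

d₁ = [ln(V₀/D) + (r + σ²/2)T] / (σ√T)
   = [ln(385.7013/314.0038) + (0.0799 + 0.5·0.5067²)·5.4746] / (0.5067·√5.4746)
   = [0.205658 + 1.140208] / 1.185570 = 1.135207
d₂ = d₁ − σ√T = 1.135207 − 1.185570 = -0.050363
N(d₁) = 0.871856,  N(d₂) = 0.479916,  e^(−rT) = 0.645700
E₀ = V₀·N(d₁) − D·e^(−rT)·N(d₂)
   = 385.7013·0.871856 − 314.0038·0.645700·0.479916 = 238.971716
B₀ = V₀ − E₀ = 385.7013 − 238.971716 = 146.729584
spread = −(1/T)·ln(B₀/D) − r = −(1/5.4746)·ln(146.729584/314.0038) − 0.0799 = 0.05907157

spread=0.0591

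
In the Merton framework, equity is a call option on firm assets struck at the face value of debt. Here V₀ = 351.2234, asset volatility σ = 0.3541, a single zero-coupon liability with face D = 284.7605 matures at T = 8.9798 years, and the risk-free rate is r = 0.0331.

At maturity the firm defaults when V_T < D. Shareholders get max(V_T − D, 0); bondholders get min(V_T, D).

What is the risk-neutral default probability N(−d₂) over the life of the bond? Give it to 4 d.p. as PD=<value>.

PD=0.5210

d₁ = [ln(V₀/D) + (r + σ²/2)T] / (σ√T)
   = [ln(351.2234/284.7605) + (0.0331 + 0.5·0.3541²)·8.9798] / (0.3541·√8.9798)
   = [0.209774 + 0.860206] / 1.061107 = 1.008361
d₂ = d₁ − σ√T = 1.008361 − 1.061107 = -0.052746
risk-neutral PD = N(−d₂) = N(0.052746) = 0.521033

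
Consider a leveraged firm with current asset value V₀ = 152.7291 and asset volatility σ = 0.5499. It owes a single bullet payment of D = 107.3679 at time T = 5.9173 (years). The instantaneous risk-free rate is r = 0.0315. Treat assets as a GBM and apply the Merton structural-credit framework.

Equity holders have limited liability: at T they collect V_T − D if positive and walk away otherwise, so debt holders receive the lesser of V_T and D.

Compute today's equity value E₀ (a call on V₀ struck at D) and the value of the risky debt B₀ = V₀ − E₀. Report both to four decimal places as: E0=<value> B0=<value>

d₁ = [ln(V₀/D) + (r + σ²/2)T] / (σ√T)
   = [ln(152.7291/107.3679) + (0.0315 + 0.5·0.5499²)·5.9173] / (0.5499·√5.9173)
   = [0.352405 + 1.081061] / 1.337659 = 1.071622
d₂ = d₁ − σ√T = 1.071622 − 1.337659 = -0.266037
N(d₁) = 0.858055,  N(d₂) = 0.395105,  e^(−rT) = 0.829946
E₀ = V₀·N(d₁) − D·e^(−rT)·N(d₂)
   = 152.7291·0.858055 − 107.3679·0.829946·0.395105 = 95.842337
B₀ = V₀ − E₀ = 152.7291 − 95.842337 = 56.886763

E0=95.8423 B0=56.8868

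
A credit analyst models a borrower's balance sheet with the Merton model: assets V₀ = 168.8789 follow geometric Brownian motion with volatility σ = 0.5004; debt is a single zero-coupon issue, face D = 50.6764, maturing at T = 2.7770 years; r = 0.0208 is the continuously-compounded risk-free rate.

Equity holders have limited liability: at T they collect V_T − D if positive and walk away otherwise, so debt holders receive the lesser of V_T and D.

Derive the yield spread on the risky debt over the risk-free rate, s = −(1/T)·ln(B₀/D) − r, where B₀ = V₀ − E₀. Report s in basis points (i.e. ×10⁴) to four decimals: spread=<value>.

spread=154.0601

d₁ = [ln(V₀/D) + (r + σ²/2)T] / (σ√T)
   = [ln(168.8789/50.6764) + (0.0208 + 0.5·0.5004²)·2.7770] / (0.5004·√2.7770)
   = [1.203722 + 0.405442] / 0.833883 = 1.929723
d₂ = d₁ − σ√T = 1.929723 − 0.833883 = 1.095840
N(d₁) = 0.973179,  N(d₂) = 0.863426,  e^(−rT) = 0.943875
E₀ = V₀·N(d₁) − D·e^(−rT)·N(d₂)
   = 168.8789·0.973179 − 50.6764·0.943875·0.863426 = 123.049939
B₀ = V₀ − E₀ = 168.8789 − 123.049939 = 45.828961
spread = −(1/T)·ln(B₀/D) − r = −(1/2.7770)·ln(45.828961/50.6764) − 0.0208 = 0.01540601
in basis points: 0.01540601 × 10⁴ = 154.0601 bp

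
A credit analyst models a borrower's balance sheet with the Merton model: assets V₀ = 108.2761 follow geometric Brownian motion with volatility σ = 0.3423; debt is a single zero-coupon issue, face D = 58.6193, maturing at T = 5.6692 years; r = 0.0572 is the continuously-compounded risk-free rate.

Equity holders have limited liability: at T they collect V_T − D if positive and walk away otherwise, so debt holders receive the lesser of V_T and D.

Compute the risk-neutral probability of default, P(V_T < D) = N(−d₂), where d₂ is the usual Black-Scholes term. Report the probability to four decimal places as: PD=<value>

d₁ = [ln(V₀/D) + (r + σ²/2)T] / (σ√T)
   = [ln(108.2761/58.6193) + (0.0572 + 0.5·0.3423²)·5.6692] / (0.3423·√5.6692)
   = [0.613620 + 0.656406] / 0.815019 = 1.558279
d₂ = d₁ − σ√T = 1.558279 − 0.815019 = 0.743259
risk-neutral PD = N(−d₂) = N(-0.743259) = 0.228662

PD=0.2287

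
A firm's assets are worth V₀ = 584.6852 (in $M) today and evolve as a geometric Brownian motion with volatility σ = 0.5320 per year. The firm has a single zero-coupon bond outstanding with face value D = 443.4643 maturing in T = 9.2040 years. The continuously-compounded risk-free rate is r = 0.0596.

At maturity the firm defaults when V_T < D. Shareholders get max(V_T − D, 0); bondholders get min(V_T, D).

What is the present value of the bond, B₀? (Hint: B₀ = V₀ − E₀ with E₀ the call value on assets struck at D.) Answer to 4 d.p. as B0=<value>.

B0=153.1087

d₁ = [ln(V₀/D) + (r + σ²/2)T] / (σ√T)
   = [ln(584.6852/443.4643) + (0.0596 + 0.5·0.5320²)·9.2040] / (0.5320·√9.2040)
   = [0.276456 + 1.851035] / 1.613987 = 1.318159
d₂ = d₁ − σ√T = 1.318159 − 1.613987 = -0.295828
N(d₁) = 0.906275,  N(d₂) = 0.383681,  e^(−rT) = 0.577782
E₀ = V₀·N(d₁) − D·e^(−rT)·N(d₂)
   = 584.6852·0.906275 − 443.4643·0.577782·0.383681 = 431.576539
B₀ = V₀ − E₀ = 584.6852 − 431.576539 = 153.108661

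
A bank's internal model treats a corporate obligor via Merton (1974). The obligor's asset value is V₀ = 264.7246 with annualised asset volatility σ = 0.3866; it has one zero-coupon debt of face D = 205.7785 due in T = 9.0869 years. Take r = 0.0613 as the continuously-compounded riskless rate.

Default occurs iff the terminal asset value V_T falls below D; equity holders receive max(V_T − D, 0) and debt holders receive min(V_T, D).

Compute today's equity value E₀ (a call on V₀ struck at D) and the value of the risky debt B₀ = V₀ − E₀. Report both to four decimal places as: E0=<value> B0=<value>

E0=173.8552 B0=90.8694

d₁ = [ln(V₀/D) + (r + σ²/2)T] / (σ√T)
   = [ln(264.7246/205.7785) + (0.0613 + 0.5·0.3866²)·9.0869] / (0.3866·√9.0869)
   = [0.251890 + 1.236089] / 1.165386 = 1.276812
d₂ = d₁ − σ√T = 1.276812 − 1.165386 = 0.111426
N(d₁) = 0.899166,  N(d₂) = 0.544361,  e^(−rT) = 0.572910
E₀ = V₀·N(d₁) − D·e^(−rT)·N(d₂)
   = 264.7246·0.899166 − 205.7785·0.572910·0.544361 = 173.855208
B₀ = V₀ − E₀ = 264.7246 − 173.855208 = 90.869392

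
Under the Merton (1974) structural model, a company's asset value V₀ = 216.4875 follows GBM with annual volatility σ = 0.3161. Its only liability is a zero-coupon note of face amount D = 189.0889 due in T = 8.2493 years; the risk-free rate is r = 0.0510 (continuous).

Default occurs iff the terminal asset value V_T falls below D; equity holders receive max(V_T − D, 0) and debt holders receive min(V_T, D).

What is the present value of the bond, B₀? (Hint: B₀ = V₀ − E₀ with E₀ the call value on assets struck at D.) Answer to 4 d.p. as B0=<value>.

B0=100.8779

d₁ = [ln(V₀/D) + (r + σ²/2)T] / (σ√T)
   = [ln(216.4875/189.0889) + (0.0510 + 0.5·0.3161²)·8.2493] / (0.3161·√8.2493)
   = [0.135316 + 0.832846] / 0.907890 = 1.066387
d₂ = d₁ − σ√T = 1.066387 − 0.907890 = 0.158497
N(d₁) = 0.856876,  N(d₂) = 0.562968,  e^(−rT) = 0.656578
E₀ = V₀·N(d₁) − D·e^(−rT)·N(d₂)
   = 216.4875·0.856876 − 189.0889·0.656578·0.562968 = 115.609569
B₀ = V₀ − E₀ = 216.4875 − 115.609569 = 100.877931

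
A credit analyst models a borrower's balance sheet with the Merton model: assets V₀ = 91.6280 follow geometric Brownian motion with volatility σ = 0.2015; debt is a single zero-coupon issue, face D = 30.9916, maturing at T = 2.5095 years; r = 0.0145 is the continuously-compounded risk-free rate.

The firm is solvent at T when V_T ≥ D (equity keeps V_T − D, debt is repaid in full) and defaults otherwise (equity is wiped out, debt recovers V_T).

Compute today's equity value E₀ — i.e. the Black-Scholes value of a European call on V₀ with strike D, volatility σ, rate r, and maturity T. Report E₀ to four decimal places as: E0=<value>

E0=61.7448

d₁ = [ln(V₀/D) + (r + σ²/2)T] / (σ√T)
   = [ln(91.6280/30.9916) + (0.0145 + 0.5·0.2015²)·2.5095] / (0.2015·√2.5095)
   = [1.084021 + 0.087333] / 0.319204 = 3.669607
d₂ = d₁ − σ√T = 3.669607 − 0.319204 = 3.350403
N(d₁) = 0.999879,  N(d₂) = 0.999597,  e^(−rT) = 0.964266
E₀ = V₀·N(d₁) − D·e^(−rT)·N(d₂)
   = 91.6280·0.999879 − 30.9916·0.964266·0.999597 = 61.744772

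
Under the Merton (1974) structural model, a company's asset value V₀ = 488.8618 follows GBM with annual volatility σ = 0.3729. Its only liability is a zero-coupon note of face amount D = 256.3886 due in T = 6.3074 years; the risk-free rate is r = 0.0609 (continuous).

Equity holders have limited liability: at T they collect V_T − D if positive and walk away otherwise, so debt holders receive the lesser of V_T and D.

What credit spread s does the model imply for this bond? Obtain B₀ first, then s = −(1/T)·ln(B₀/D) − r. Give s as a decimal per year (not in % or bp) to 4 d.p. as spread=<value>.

spread=0.0167

d₁ = [ln(V₀/D) + (r + σ²/2)T] / (σ√T)
   = [ln(488.8618/256.3886) + (0.0609 + 0.5·0.3729²)·6.3074] / (0.3729·√6.3074)
   = [0.645386 + 0.822657] / 0.936521 = 1.567548
d₂ = d₁ − σ√T = 1.567548 − 0.936521 = 0.631027
N(d₁) = 0.941507,  N(d₂) = 0.735989,  e^(−rT) = 0.681049
E₀ = V₀·N(d₁) − D·e^(−rT)·N(d₂)
   = 488.8618·0.941507 − 256.3886·0.681049·0.735989 = 331.753288
B₀ = V₀ − E₀ = 488.8618 − 331.753288 = 157.108512
spread = −(1/T)·ln(B₀/D) − r = −(1/6.3074)·ln(157.108512/256.3886) − 0.0609 = 0.01674809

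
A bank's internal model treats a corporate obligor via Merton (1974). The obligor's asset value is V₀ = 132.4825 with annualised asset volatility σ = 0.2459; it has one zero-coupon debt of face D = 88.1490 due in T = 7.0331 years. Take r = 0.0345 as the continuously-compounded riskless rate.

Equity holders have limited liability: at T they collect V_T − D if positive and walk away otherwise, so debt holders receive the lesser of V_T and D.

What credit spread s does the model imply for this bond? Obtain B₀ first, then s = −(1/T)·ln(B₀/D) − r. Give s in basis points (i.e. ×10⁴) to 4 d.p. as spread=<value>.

spread=108.0111

d₁ = [ln(V₀/D) + (r + σ²/2)T] / (σ√T)
   = [ln(132.4825/88.1490) + (0.0345 + 0.5·0.2459²)·7.0331] / (0.2459·√7.0331)
   = [0.407422 + 0.455277] / 0.652127 = 1.322900
d₂ = d₁ − σ√T = 1.322900 − 0.652127 = 0.670774
N(d₁) = 0.907066,  N(d₂) = 0.748818,  e^(−rT) = 0.784552
E₀ = V₀·N(d₁) − D·e^(−rT)·N(d₂)
   = 132.4825·0.907066 − 88.1490·0.784552·0.748818 = 68.383974
B₀ = V₀ − E₀ = 132.4825 − 68.383974 = 64.098526
spread = −(1/T)·ln(B₀/D) − r = −(1/7.0331)·ln(64.098526/88.1490) − 0.0345 = 0.01080111
in basis points: 0.01080111 × 10⁴ = 108.0111 bp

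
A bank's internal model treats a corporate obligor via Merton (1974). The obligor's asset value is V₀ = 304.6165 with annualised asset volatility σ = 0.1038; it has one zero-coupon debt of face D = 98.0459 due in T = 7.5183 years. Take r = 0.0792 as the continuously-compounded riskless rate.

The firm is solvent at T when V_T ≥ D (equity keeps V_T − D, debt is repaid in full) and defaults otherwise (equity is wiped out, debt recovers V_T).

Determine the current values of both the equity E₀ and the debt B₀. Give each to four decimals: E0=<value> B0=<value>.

E0=250.5623 B0=54.0542

d₁ = [ln(V₀/D) + (r + σ²/2)T] / (σ√T)
   = [ln(304.6165/98.0459) + (0.0792 + 0.5·0.1038²)·7.5183] / (0.1038·√7.5183)
   = [1.133618 + 0.635952] / 0.284615 = 6.217425
d₂ = d₁ − σ√T = 6.217425 − 0.284615 = 5.932810
N(d₁) = 1.000000,  N(d₂) = 1.000000,  e^(−rT) = 0.551315
E₀ = V₀·N(d₁) − D·e^(−rT)·N(d₂)
   = 304.6165·1.000000 − 98.0459·0.551315·1.000000 = 250.562347
B₀ = V₀ − E₀ = 304.6165 − 250.562347 = 54.054153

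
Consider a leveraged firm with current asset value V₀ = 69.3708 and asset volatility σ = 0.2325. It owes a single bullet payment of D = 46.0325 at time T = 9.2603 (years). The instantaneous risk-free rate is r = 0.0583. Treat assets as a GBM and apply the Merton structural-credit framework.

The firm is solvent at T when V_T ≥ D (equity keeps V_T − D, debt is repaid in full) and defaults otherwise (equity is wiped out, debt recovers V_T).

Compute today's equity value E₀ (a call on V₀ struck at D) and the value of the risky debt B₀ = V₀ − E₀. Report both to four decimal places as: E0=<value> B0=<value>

d₁ = [ln(V₀/D) + (r + σ²/2)T] / (σ√T)
   = [ln(69.3708/46.0325) + (0.0583 + 0.5·0.2325²)·9.2603] / (0.2325·√9.2603)
   = [0.410118 + 0.790164] / 0.707515 = 1.696477
d₂ = d₁ − σ√T = 1.696477 − 0.707515 = 0.988962
N(d₁) = 0.955102,  N(d₂) = 0.838659,  e^(−rT) = 0.582821
E₀ = V₀·N(d₁) − D·e^(−rT)·N(d₂)
   = 69.3708·0.955102 − 46.0325·0.582821·0.838659 = 43.756069
B₀ = V₀ − E₀ = 69.3708 − 43.756069 = 25.614731

E0=43.7561 B0=25.6147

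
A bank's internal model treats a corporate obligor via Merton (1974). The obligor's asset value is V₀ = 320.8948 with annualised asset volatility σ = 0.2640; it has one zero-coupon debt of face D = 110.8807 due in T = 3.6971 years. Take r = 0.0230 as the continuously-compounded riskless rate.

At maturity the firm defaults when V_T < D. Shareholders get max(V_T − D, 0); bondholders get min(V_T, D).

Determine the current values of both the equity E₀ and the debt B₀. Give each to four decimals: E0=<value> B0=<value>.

E0=219.4197 B0=101.4751

d₁ = [ln(V₀/D) + (r + σ²/2)T] / (σ√T)
   = [ln(320.8948/110.8807) + (0.0230 + 0.5·0.2640²)·3.6971] / (0.2640·√3.6971)
   = [1.062658 + 0.213870] / 0.507615 = 2.514756
d₂ = d₁ − σ√T = 2.514756 − 0.507615 = 2.007141
N(d₁) = 0.994044,  N(d₂) = 0.977633,  e^(−rT) = 0.918482
E₀ = V₀·N(d₁) − D·e^(−rT)·N(d₂)
   = 320.8948·0.994044 − 110.8807·0.918482·0.977633 = 219.419672
B₀ = V₀ − E₀ = 320.8948 − 219.419672 = 101.475128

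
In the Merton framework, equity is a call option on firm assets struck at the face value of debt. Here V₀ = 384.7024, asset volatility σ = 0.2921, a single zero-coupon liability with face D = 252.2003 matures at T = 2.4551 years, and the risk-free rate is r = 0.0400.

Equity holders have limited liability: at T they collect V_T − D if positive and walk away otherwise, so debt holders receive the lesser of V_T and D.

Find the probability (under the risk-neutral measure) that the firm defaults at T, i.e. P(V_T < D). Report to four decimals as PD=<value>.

d₁ = [ln(V₀/D) + (r + σ²/2)T] / (σ√T)
   = [ln(384.7024/252.2003) + (0.0400 + 0.5·0.2921²)·2.4551] / (0.2921·√2.4551)
   = [0.422246 + 0.202942] / 0.457684 = 1.365980
d₂ = d₁ − σ√T = 1.365980 − 0.457684 = 0.908296
risk-neutral PD = N(−d₂) = N(-0.908296) = 0.181861

PD=0.1819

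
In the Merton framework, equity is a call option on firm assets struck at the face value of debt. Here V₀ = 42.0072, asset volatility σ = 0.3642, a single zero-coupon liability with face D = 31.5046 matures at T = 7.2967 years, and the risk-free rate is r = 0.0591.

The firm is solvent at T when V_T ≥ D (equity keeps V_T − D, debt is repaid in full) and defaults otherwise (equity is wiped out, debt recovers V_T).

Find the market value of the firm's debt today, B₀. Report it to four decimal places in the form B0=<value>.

d₁ = [ln(V₀/D) + (r + σ²/2)T] / (σ√T)
   = [ln(42.0072/31.5046) + (0.0591 + 0.5·0.3642²)·7.2967] / (0.3642·√7.2967)
   = [0.287707 + 0.915158] / 0.983792 = 1.222683
d₂ = d₁ − σ√T = 1.222683 − 0.983792 = 0.238891
N(d₁) = 0.889275,  N(d₂) = 0.594405,  e^(−rT) = 0.649706
E₀ = V₀·N(d₁) − D·e^(−rT)·N(d₂)
   = 42.0072·0.889275 − 31.5046·0.649706·0.594405 = 25.189245
B₀ = V₀ − E₀ = 42.0072 − 25.189245 = 16.817955

B0=16.8180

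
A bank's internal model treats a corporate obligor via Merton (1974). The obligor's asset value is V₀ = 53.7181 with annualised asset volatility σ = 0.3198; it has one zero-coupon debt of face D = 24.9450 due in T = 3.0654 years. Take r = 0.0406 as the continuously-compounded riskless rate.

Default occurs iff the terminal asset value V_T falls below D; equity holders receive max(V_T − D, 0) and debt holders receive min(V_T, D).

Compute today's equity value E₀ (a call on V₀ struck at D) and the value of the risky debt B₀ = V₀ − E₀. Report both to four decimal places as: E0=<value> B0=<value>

E0=32.1351 B0=21.5830

d₁ = [ln(V₀/D) + (r + σ²/2)T] / (σ√T)
   = [ln(53.7181/24.9450) + (0.0406 + 0.5·0.3198²)·3.0654] / (0.3198·√3.0654)
   = [0.767077 + 0.281208] / 0.559915 = 1.872221
d₂ = d₁ − σ√T = 1.872221 − 0.559915 = 1.312306
N(d₁) = 0.969412,  N(d₂) = 0.905291,  e^(−rT) = 0.882978
E₀ = V₀·N(d₁) − D·e^(−rT)·N(d₂)
   = 53.7181·0.969412 − 24.9450·0.882978·0.905291 = 32.135126
B₀ = V₀ − E₀ = 53.7181 − 32.135126 = 21.582974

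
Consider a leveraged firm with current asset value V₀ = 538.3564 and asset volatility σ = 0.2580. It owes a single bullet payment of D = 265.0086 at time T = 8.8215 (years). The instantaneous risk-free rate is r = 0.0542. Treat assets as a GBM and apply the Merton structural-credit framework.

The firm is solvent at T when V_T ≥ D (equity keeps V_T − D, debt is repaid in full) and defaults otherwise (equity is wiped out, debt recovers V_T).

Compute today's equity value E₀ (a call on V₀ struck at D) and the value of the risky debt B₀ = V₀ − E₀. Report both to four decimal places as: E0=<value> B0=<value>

d₁ = [ln(V₀/D) + (r + σ²/2)T] / (σ√T)
   = [ln(538.3564/265.0086) + (0.0542 + 0.5·0.2580²)·8.8215] / (0.2580·√8.8215)
   = [0.708759 + 0.771722] / 0.766286 = 1.932021
d₂ = d₁ − σ√T = 1.932021 − 0.766286 = 1.165735
N(d₁) = 0.973322,  N(d₂) = 0.878139,  e^(−rT) = 0.619945
E₀ = V₀·N(d₁) − D·e^(−rT)·N(d₂)
   = 538.3564·0.973322 − 265.0086·0.619945·0.878139 = 379.723844
B₀ = V₀ − E₀ = 538.3564 − 379.723844 = 158.632556

E0=379.7238 B0=158.6326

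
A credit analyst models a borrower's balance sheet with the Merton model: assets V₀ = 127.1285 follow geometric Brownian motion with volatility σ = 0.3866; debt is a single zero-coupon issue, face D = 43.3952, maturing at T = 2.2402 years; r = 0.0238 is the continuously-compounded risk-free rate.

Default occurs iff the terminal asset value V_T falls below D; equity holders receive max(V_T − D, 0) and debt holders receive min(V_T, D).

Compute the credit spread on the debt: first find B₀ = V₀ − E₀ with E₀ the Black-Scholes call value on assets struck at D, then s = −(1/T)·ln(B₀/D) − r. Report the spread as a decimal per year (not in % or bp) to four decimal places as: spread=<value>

d₁ = [ln(V₀/D) + (r + σ²/2)T] / (σ√T)
   = [ln(127.1285/43.3952) + (0.0238 + 0.5·0.3866²)·2.2402] / (0.3866·√2.2402)
   = [1.074850 + 0.220726] / 0.578636 = 2.239018
d₂ = d₁ − σ√T = 2.239018 − 0.578636 = 1.660383
N(d₁) = 0.987423,  N(d₂) = 0.951581,  e^(−rT) = 0.948080
E₀ = V₀·N(d₁) − D·e^(−rT)·N(d₂)
   = 127.1285·0.987423 − 43.3952·0.948080·0.951581 = 86.379502
B₀ = V₀ − E₀ = 127.1285 − 86.379502 = 40.748998
spread = −(1/T)·ln(B₀/D) − r = −(1/2.2402)·ln(40.748998/43.3952) − 0.0238 = 0.00428570

spread=0.0043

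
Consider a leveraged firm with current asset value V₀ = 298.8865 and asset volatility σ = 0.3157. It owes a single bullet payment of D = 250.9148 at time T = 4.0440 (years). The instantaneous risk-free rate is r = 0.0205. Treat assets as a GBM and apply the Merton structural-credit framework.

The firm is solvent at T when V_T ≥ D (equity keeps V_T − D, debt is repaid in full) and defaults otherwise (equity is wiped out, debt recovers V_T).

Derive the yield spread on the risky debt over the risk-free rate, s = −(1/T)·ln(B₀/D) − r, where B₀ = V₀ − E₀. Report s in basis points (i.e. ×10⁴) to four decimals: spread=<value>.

spread=433.9875

d₁ = [ln(V₀/D) + (r + σ²/2)T] / (σ√T)
   = [ln(298.8865/250.9148) + (0.0205 + 0.5·0.3157²)·4.0440] / (0.3157·√4.0440)
   = [0.174950 + 0.284428] / 0.634863 = 0.723586
d₂ = d₁ − σ√T = 0.723586 − 0.634863 = 0.088723
N(d₁) = 0.765340,  N(d₂) = 0.535349,  e^(−rT) = 0.920441
E₀ = V₀·N(d₁) − D·e^(−rT)·N(d₂)
   = 298.8865·0.765340 − 250.9148·0.920441·0.535349 = 105.109715
B₀ = V₀ − E₀ = 298.8865 − 105.109715 = 193.776785
spread = −(1/T)·ln(B₀/D) − r = −(1/4.0440)·ln(193.776785/250.9148) − 0.0205 = 0.04339875
in basis points: 0.04339875 × 10⁴ = 433.9875 bp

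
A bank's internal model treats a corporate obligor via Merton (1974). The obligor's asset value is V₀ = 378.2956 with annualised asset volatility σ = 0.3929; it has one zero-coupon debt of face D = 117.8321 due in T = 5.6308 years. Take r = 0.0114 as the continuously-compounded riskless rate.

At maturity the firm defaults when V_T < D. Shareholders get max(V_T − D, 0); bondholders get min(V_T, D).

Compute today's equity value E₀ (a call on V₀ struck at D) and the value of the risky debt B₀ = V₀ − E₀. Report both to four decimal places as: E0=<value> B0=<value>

d₁ = [ln(V₀/D) + (r + σ²/2)T] / (σ√T)
   = [ln(378.2956/117.8321) + (0.0114 + 0.5·0.3929²)·5.6308] / (0.3929·√5.6308)
   = [1.166415 + 0.498806] / 0.932324 = 1.786096
d₂ = d₁ − σ√T = 1.786096 − 0.932324 = 0.853771
N(d₁) = 0.962958,  N(d₂) = 0.803384,  e^(−rT) = 0.937826
E₀ = V₀·N(d₁) − D·e^(−rT)·N(d₂)
   = 378.2956·0.962958 − 117.8321·0.937826·0.803384 = 275.504072
B₀ = V₀ − E₀ = 378.2956 − 275.504072 = 102.791528

E0=275.5041 B0=102.7915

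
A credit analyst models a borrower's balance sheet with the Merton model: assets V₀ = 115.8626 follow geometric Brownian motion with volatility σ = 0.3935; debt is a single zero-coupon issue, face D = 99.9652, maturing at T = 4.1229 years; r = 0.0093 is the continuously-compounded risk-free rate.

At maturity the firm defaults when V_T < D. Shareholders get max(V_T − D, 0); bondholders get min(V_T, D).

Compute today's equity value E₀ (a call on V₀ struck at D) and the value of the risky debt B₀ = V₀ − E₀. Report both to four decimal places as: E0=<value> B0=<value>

d₁ = [ln(V₀/D) + (r + σ²/2)T] / (σ√T)
   = [ln(115.8626/99.9652) + (0.0093 + 0.5·0.3935²)·4.1229] / (0.3935·√4.1229)
   = [0.147583 + 0.357543] / 0.798999 = 0.632198
d₂ = d₁ − σ√T = 0.632198 − 0.798999 = -0.166801
N(d₁) = 0.736371,  N(d₂) = 0.433763,  e^(−rT) = 0.962383
E₀ = V₀·N(d₁) − D·e^(−rT)·N(d₂)
   = 115.8626·0.736371 − 99.9652·0.962383·0.433763 = 43.587771
B₀ = V₀ − E₀ = 115.8626 − 43.587771 = 72.274829

E0=43.5878 B0=72.2748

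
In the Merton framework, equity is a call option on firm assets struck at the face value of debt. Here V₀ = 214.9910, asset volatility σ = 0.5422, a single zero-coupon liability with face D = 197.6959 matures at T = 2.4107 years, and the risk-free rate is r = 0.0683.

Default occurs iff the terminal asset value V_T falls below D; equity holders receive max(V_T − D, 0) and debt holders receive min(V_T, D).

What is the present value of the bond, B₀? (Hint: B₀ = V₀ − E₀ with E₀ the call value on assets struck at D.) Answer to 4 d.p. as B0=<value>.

d₁ = [ln(V₀/D) + (r + σ²/2)T] / (σ√T)
   = [ln(214.9910/197.6959) + (0.0683 + 0.5·0.5422²)·2.4107] / (0.5422·√2.4107)
   = [0.083866 + 0.519001] / 0.841843 = 0.716127
d₂ = d₁ − σ√T = 0.716127 − 0.841843 = -0.125716
N(d₁) = 0.763044,  N(d₂) = 0.449979,  e^(−rT) = 0.848190
E₀ = V₀·N(d₁) − D·e^(−rT)·N(d₂)
   = 214.9910·0.763044 − 197.6959·0.848190·0.449979 = 88.593475
B₀ = V₀ − E₀ = 214.9910 − 88.593475 = 126.397525

B0=126.3975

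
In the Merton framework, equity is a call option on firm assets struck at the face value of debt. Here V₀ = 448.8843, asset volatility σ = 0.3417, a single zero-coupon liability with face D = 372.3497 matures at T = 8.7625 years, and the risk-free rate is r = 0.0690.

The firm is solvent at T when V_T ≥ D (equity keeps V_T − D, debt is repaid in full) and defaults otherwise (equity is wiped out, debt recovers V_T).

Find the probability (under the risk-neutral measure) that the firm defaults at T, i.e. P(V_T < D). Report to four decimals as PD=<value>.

d₁ = [ln(V₀/D) + (r + σ²/2)T] / (σ√T)
   = [ln(448.8843/372.3497) + (0.0690 + 0.5·0.3417²)·8.7625] / (0.3417·√8.7625)
   = [0.186932 + 1.116162] / 1.011484 = 1.288299
d₂ = d₁ − σ√T = 1.288299 − 1.011484 = 0.276815
risk-neutral PD = N(−d₂) = N(-0.276815) = 0.390961

PD=0.3910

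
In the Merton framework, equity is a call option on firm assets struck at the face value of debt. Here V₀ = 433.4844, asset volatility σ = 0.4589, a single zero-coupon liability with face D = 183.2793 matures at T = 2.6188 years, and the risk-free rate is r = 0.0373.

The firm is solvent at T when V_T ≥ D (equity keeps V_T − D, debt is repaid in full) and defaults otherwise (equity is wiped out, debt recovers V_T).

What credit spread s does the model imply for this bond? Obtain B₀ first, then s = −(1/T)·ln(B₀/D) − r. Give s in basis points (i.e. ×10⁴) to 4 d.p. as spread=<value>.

spread=208.3634

d₁ = [ln(V₀/D) + (r + σ²/2)T] / (σ√T)
   = [ln(433.4844/183.2793) + (0.0373 + 0.5·0.4589²)·2.6188] / (0.4589·√2.6188)
   = [0.860845 + 0.373427] / 0.742624 = 1.662040
d₂ = d₁ − σ√T = 1.662040 − 0.742624 = 0.919415
N(d₁) = 0.951748,  N(d₂) = 0.821061,  e^(−rT) = 0.906938
E₀ = V₀·N(d₁) − D·e^(−rT)·N(d₂)
   = 433.4844·0.951748 − 183.2793·0.906938·0.821061 = 276.088583
B₀ = V₀ − E₀ = 433.4844 − 276.088583 = 157.395817
spread = −(1/T)·ln(B₀/D) − r = −(1/2.6188)·ln(157.395817/183.2793) − 0.0373 = 0.02083634
in basis points: 0.02083634 × 10⁴ = 208.3634 bp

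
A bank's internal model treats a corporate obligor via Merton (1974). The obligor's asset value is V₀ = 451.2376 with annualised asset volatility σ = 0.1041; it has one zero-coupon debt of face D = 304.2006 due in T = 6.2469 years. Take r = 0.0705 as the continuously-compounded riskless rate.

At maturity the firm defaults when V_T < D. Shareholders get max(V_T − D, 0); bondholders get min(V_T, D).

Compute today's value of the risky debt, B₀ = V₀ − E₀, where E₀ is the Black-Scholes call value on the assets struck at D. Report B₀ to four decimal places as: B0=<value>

d₁ = [ln(V₀/D) + (r + σ²/2)T] / (σ√T)
   = [ln(451.2376/304.2006) + (0.0705 + 0.5·0.1041²)·6.2469] / (0.1041·√6.2469)
   = [0.394307 + 0.474255] / 0.260185 = 3.338240
d₂ = d₁ − σ√T = 3.338240 − 0.260185 = 3.078054
N(d₁) = 0.999578,  N(d₂) = 0.998958,  e^(−rT) = 0.643775
E₀ = V₀·N(d₁) − D·e^(−rT)·N(d₂)
   = 451.2376·0.999578 − 304.2006·0.643775·0.998958 = 255.414747
B₀ = V₀ − E₀ = 451.2376 − 255.414747 = 195.822853

B0=195.8229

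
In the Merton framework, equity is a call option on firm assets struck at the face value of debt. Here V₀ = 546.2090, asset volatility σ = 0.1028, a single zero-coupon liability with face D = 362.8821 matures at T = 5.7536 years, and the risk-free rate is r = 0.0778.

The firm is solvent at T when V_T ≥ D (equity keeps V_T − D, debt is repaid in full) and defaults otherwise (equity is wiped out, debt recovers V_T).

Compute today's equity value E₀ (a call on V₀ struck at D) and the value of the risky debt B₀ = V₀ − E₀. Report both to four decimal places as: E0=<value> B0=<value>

d₁ = [ln(V₀/D) + (r + σ²/2)T] / (σ√T)
   = [ln(546.2090/362.8821) + (0.0778 + 0.5·0.1028²)·5.7536] / (0.1028·√5.7536)
   = [0.408924 + 0.478032] / 0.246583 = 3.596986
d₂ = d₁ − σ√T = 3.596986 − 0.246583 = 3.350404
N(d₁) = 0.999839,  N(d₂) = 0.999597,  e^(−rT) = 0.639141
E₀ = V₀·N(d₁) − D·e^(−rT)·N(d₂)
   = 546.2090·0.999839 − 362.8821·0.639141·0.999597 = 314.281804
B₀ = V₀ − E₀ = 546.2090 − 314.281804 = 231.927196

E0=314.2818 B0=231.9272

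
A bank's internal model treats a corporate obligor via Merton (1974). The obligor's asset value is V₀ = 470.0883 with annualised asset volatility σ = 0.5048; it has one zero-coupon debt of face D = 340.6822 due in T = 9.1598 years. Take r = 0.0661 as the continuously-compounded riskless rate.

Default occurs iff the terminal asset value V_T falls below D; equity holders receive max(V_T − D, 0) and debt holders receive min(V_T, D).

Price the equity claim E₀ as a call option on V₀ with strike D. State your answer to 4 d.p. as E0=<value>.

E0=348.6503

d₁ = [ln(V₀/D) + (r + σ²/2)T] / (σ√T)
   = [ln(470.0883/340.6822) + (0.0661 + 0.5·0.5048²)·9.1598] / (0.5048·√9.1598)
   = [0.321970 + 1.772527] / 1.527785 = 1.370937
d₂ = d₁ − σ√T = 1.370937 − 1.527785 = -0.156848
N(d₁) = 0.914803,  N(d₂) = 0.437682,  e^(−rT) = 0.545822
E₀ = V₀·N(d₁) − D·e^(−rT)·N(d₂)
   = 470.0883·0.914803 − 340.6822·0.545822·0.437682 = 348.650274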